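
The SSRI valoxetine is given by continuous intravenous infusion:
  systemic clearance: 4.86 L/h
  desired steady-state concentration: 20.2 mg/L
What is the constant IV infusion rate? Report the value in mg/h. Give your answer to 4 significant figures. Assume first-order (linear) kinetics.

At steady state, infusion rate R₀ = Css × CL = 20.2 × 4.860 = 98.17 mg/h

98.17 mg/h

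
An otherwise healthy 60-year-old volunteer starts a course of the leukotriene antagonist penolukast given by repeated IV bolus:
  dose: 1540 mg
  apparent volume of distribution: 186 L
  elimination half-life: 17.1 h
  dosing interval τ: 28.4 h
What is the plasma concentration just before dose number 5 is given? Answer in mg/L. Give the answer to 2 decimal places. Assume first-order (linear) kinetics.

C₀ per dose = Dose / Vd = 1540 / 186 = 8.280 mg/L
k = ln2 / t½ = 0.693147 / 17.1 = 0.04053 h⁻¹
Fraction remaining after one interval: r = e^(−kτ) = e^(−0.04053 × 28.4) = 0.3163
Before dose 5, 4 doses have been given (aged 1τ, 2τ, 3τ, 4τ).
C_trough = C₀ × (r + r² + … + r^4) = C₀ × r(1−r^4)/(1−r)
        = 8.280 × 0.3163 × (1 − 0.01001) / (1 − 0.3163) = 3.792 mg/L

3.79 mg/L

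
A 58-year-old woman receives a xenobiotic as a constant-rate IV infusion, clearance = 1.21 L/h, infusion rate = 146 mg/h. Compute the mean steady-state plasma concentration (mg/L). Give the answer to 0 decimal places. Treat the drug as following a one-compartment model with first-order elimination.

At steady state Css = R₀ / CL = 146 / 1.210 = 120.7 mg/L

121 mg/L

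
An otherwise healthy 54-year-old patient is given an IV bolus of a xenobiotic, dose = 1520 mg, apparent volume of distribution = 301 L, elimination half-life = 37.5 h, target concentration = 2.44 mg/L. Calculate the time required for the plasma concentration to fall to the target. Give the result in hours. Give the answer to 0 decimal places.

39 h

C₀ = Dose / Vd = 1520 / 301 = 5.050 mg/L
k = ln2 / t½ = 0.693147 / 37.5 = 0.01848 h⁻¹
t = ln(C₀ / C) / k = ln(5.050 / 2.44) / 0.01848
  = ln(2.070) / 0.01848 = 0.7275 / 0.01848 = 39.37 h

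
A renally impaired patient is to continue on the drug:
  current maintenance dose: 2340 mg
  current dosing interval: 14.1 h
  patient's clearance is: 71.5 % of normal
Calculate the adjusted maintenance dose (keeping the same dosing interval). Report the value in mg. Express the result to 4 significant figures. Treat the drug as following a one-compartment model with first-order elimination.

To keep the same average steady-state level, dosing rate must scale with clearance.
CL ratio = 71.5 / 100 = 0.7150
New dose (same interval) = 2340 × 0.7150 = 1673 mg

1673 mg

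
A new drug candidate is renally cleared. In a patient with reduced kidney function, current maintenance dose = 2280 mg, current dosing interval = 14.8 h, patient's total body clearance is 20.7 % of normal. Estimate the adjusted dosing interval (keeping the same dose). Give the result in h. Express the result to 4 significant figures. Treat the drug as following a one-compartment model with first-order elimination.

71.50 h

To keep the same average steady-state level, dosing rate must scale with clearance.
CL ratio = 20.7 / 100 = 0.2070
New interval (same dose) = 14.8 / 0.2070 = 71.50 h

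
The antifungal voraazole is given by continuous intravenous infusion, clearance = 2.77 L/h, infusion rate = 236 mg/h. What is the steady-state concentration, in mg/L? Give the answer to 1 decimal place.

At steady state Css = R₀ / CL = 236 / 2.770 = 85.20 mg/L

85.2 mg/L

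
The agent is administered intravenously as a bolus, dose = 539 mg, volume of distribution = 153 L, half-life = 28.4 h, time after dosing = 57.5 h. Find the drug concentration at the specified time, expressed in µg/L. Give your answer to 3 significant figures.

C₀ = Dose / Vd = 539.0 / 153 = 3.523 mg/L
k = ln2 / t½ = 0.693147 / 28.4 = 0.02441 h⁻¹
C = C₀ · e^(−k·t) = 3.523 × e^(−0.02441 × 57.5)
  = 3.523 × 0.2457 = 0.8656 mg/L
Convert: 0.8656 mg/L × 1000 = 865.6 µg/L

866 µg/L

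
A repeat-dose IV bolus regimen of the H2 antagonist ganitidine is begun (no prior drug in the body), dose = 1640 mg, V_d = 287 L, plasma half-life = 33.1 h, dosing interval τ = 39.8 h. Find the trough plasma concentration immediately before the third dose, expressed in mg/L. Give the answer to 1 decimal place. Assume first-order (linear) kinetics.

C₀ per dose = Dose / Vd = 1640 / 287 = 5.714 mg/L
k = ln2 / t½ = 0.693147 / 33.1 = 0.02094 h⁻¹
Fraction remaining after one interval: r = e^(−kτ) = e^(−0.02094 × 39.8) = 0.4346
Before dose 3, 2 doses have been given (aged 1τ, 2τ).
C_trough = C₀ × (r + r²) = 5.714 × (0.4346 + 0.1889) = 3.563 mg/L

3.6 mg/L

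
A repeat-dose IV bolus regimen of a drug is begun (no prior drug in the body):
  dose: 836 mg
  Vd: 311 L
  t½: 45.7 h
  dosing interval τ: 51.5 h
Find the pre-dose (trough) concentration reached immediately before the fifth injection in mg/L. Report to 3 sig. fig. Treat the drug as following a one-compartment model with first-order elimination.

C₀ per dose = Dose / Vd = 836 / 311 = 2.688 mg/L
k = ln2 / t½ = 0.693147 / 45.7 = 0.01517 h⁻¹
Fraction remaining after one interval: r = e^(−kτ) = e^(−0.01517 × 51.5) = 0.4578
Before dose 5, 4 doses have been given (aged 1τ, 2τ, 3τ, 4τ).
C_trough = C₀ × (r + r² + … + r^4) = C₀ × r(1−r^4)/(1−r)
        = 2.688 × 0.4578 × (1 − 0.04392) / (1 − 0.4578) = 2.170 mg/L

2.17 mg/L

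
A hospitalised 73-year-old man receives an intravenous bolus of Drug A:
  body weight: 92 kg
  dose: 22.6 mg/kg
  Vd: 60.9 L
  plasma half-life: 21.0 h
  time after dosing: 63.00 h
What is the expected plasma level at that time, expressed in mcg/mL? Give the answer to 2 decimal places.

4.27 mcg/mL

Total dose = 22.6 × 92 = 2079 mg
C₀ = Dose / Vd = 2079 / 60.9 = 34.14 mg/L
k = ln2 / t½ = 0.693147 / 21.0 = 0.03301 h⁻¹
t / t½ = 63.00 / 21.0 = 3 half-lives
C = C₀ × (1/2)^3 = 34.14 × 0.1250 = 4.268 mg/L
(4.268 mg/L = 4.268 mcg/mL)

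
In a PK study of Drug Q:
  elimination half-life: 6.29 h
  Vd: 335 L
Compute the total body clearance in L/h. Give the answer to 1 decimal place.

36.9 L/h

k = ln2 / t½ = 0.693147 / 6.29 = 0.1102 h⁻¹
CL = k × Vd = 0.1102 × 335 = 36.92 L/h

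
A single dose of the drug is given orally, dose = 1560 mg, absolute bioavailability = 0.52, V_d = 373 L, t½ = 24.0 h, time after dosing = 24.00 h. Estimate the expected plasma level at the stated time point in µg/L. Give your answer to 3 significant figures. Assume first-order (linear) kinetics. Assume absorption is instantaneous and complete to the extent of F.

1090 µg/L

Amount reaching circulation = F × Dose = 0.52 × 1560 = 811.2 mg
C₀ = F·Dose / Vd = 811.2 / 373 = 2.175 mg/L
k = ln2 / t½ = 0.693147 / 24.0 = 0.02888 h⁻¹
t / t½ = 24.00 / 24.0 = 1 half-lives
C = C₀ × (1/2)^1 = 2.175 × 0.5000 = 1.088 mg/L
Convert: 1.088 mg/L × 1000 = 1088 µg/L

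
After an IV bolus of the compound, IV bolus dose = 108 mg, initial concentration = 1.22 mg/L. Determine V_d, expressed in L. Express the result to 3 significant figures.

88.5 L

Vd = Dose / C₀ = 108.0 / 1.22 = 88.52 L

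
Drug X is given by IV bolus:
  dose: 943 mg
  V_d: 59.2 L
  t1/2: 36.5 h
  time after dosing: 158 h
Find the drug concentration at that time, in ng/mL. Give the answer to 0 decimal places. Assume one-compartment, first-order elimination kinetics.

C₀ = Dose / Vd = 943.0 / 59.2 = 15.93 mg/L
k = ln2 / t½ = 0.693147 / 36.5 = 0.01899 h⁻¹
C = C₀ · e^(−k·t) = 15.93 × e^(−0.01899 × 158)
  = 15.93 × 0.04977 = 0.7928 mg/L
Convert: 0.7928 mg/L × 1000 = 792.8 ng/mL

793 ng/mL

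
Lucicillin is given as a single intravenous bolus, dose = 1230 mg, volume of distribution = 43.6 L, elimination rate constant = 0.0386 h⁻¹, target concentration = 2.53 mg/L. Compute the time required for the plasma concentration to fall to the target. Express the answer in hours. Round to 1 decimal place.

C₀ = Dose / Vd = 1230 / 43.6 = 28.21 mg/L
t = ln(C₀ / C) / k = ln(28.21 / 2.53) / 0.03860
  = ln(11.15) / 0.03860 = 2.411 / 0.03860 = 62.46 h

62.5 h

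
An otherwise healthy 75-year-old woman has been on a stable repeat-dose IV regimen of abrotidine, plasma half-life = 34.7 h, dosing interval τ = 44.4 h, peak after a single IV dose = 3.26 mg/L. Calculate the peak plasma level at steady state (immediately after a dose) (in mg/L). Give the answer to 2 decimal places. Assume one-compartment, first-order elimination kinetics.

5.54 mg/L

k = ln2 / t½ = 0.693147 / 34.7 = 0.01998 h⁻¹
e^(−kτ) = e^(−0.01998 × 44.4) = 0.4118
Accumulation ratio R = 1 / (1 − e^(−kτ)) = 1 / (1 − 0.4118) = 1.700
Steady-state peak = C₀ × R = 3.26 × 1.700 = 5.542 mg/L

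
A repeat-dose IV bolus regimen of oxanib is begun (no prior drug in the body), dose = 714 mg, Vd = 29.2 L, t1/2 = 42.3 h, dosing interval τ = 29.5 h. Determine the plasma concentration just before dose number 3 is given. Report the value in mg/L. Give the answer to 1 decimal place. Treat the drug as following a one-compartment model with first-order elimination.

C₀ per dose = Dose / Vd = 714 / 29.2 = 24.45 mg/L
k = ln2 / t½ = 0.693147 / 42.3 = 0.01639 h⁻¹
Fraction remaining after one interval: r = e^(−kτ) = e^(−0.01639 × 29.5) = 0.6166
Before dose 3, 2 doses have been given (aged 1τ, 2τ).
C_trough = C₀ × (r + r²) = 24.45 × (0.6166 + 0.3802) = 24.37 mg/L

24.4 mg/L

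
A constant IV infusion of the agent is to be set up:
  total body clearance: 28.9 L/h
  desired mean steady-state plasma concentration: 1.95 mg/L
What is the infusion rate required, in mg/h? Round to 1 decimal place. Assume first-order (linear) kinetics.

At steady state, infusion rate R₀ = Css × CL = 1.95 × 28.90 = 56.36 mg/h

56.4 mg/h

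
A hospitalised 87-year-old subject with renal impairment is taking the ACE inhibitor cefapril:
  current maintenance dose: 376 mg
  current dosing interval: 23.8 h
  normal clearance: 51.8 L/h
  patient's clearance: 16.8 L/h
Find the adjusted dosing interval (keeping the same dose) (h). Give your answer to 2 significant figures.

73 h

To keep the same average steady-state level, dosing rate must scale with clearance.
CL ratio = 16.8 / 51.8 = 0.3243
New interval (same dose) = 23.8 / 0.3243 = 73.39 h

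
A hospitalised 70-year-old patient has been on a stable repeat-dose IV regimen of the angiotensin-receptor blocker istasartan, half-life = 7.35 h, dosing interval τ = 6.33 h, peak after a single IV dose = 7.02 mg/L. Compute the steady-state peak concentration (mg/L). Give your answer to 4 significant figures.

k = ln2 / t½ = 0.693147 / 7.35 = 0.09431 h⁻¹
e^(−kτ) = e^(−0.09431 × 6.33) = 0.5505
Accumulation ratio R = 1 / (1 − e^(−kτ)) = 1 / (1 − 0.5505) = 2.225
Steady-state peak = C₀ × R = 7.02 × 2.225 = 15.62 mg/L

15.62 mg/L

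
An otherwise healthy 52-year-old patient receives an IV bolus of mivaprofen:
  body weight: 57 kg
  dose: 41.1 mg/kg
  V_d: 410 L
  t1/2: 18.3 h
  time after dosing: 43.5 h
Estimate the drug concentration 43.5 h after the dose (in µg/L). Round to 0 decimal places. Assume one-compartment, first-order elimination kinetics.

1100 µg/L

Total dose = 41.1 × 57 = 2343 mg
C₀ = Dose / Vd = 2343 / 410 = 5.715 mg/L
k = ln2 / t½ = 0.693147 / 18.3 = 0.03788 h⁻¹
C = C₀ · e^(−k·t) = 5.715 × e^(−0.03788 × 43.5)
  = 5.715 × 0.1925 = 1.100 mg/L
Convert: 1.100 mg/L × 1000 = 1100 µg/L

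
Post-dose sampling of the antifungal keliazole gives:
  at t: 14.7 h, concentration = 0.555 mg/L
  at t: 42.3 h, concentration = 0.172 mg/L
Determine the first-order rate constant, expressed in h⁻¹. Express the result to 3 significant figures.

0.0424 h⁻¹

k = ln(C₁/C₂) / (t₂ − t₁) = ln(0.555/0.172) / (42.3 − 14.7)
  = 1.171 / 27.60 = 0.04243 h⁻¹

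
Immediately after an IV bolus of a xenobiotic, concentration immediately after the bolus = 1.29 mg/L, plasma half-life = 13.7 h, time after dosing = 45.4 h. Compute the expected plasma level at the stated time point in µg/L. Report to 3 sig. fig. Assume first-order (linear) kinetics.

k = ln2 / t½ = 0.693147 / 13.7 = 0.05059 h⁻¹
C = C₀ · e^(−k·t) = 1.290 × e^(−0.05059 × 45.4)
  = 1.290 × 0.1006 = 0.1298 mg/L
Convert: 0.1298 mg/L × 1000 = 129.8 µg/L

130 µg/L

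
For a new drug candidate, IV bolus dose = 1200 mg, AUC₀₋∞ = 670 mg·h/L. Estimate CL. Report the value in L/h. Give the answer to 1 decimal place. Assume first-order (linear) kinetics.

1.8 L/h

CL = Dose / AUC = 1200 / 670 = 1.791 L/h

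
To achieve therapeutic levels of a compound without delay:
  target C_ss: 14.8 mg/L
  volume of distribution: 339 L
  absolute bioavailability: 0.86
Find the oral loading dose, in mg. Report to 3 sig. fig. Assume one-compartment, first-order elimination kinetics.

5830 mg

LD = Css × Vd / F = 14.8 × 339 / 0.86 = 5834 mg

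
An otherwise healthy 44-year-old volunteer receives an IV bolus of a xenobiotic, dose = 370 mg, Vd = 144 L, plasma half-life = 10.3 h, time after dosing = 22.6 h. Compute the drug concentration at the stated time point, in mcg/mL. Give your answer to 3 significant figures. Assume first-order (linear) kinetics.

0.561 mcg/mL

C₀ = Dose / Vd = 370.0 / 144 = 2.569 mg/L
k = ln2 / t½ = 0.693147 / 10.3 = 0.06730 h⁻¹
C = C₀ · e^(−k·t) = 2.569 × e^(−0.06730 × 22.6)
  = 2.569 × 0.2185 = 0.5613 mg/L
(0.5613 mg/L = 0.5613 mcg/mL)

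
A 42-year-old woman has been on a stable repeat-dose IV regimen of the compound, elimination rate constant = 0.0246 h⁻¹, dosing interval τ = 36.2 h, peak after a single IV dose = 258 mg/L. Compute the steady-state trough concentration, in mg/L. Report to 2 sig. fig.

e^(−kτ) = e^(−0.02460 × 36.2) = 0.4104
Accumulation ratio R = 1 / (1 − e^(−kτ)) = 1 / (1 − 0.4104) = 1.696
Steady-state trough = C₀ × R × e^(−kτ) = 258 × 1.696 × 0.4104 = 179.6 mg/L

180 mg/L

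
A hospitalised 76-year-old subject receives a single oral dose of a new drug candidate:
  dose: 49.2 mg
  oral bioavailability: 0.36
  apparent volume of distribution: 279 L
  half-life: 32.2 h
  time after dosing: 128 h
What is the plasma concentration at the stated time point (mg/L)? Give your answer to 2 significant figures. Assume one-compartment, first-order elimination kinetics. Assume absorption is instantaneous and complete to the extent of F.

0.0040 mg/L

Amount reaching circulation = F × Dose = 0.36 × 49.20 = 17.71 mg
C₀ = F·Dose / Vd = 17.71 / 279 = 0.06348 mg/L
k = ln2 / t½ = 0.693147 / 32.2 = 0.02153 h⁻¹
C = C₀ · e^(−k·t) = 0.06348 × e^(−0.02153 × 128)
  = 0.06348 × 0.06356 = 0.004035 mg/L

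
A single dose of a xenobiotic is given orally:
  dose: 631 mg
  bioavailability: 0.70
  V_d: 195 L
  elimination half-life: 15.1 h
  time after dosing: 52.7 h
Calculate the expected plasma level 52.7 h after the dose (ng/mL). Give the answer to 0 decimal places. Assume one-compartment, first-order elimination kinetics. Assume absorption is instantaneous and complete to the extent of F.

Amount reaching circulation = F × Dose = 0.70 × 631.0 = 441.7 mg
C₀ = F·Dose / Vd = 441.7 / 195 = 2.265 mg/L
k = ln2 / t½ = 0.693147 / 15.1 = 0.04590 h⁻¹
C = C₀ · e^(−k·t) = 2.265 × e^(−0.04590 × 52.7)
  = 2.265 × 0.08902 = 0.2016 mg/L
Convert: 0.2016 mg/L × 1000 = 201.6 ng/mL

202 ng/mL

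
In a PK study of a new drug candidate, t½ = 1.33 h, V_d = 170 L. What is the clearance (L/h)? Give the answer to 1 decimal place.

k = ln2 / t½ = 0.693147 / 1.33 = 0.5212 h⁻¹
CL = k × Vd = 0.5212 × 170 = 88.60 L/h

88.6 L/h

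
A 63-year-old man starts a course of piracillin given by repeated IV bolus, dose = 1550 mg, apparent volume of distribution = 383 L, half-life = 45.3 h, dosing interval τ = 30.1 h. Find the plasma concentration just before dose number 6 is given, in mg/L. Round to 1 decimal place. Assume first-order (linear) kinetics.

C₀ per dose = Dose / Vd = 1550 / 383 = 4.047 mg/L
k = ln2 / t½ = 0.693147 / 45.3 = 0.01530 h⁻¹
Fraction remaining after one interval: r = e^(−kτ) = e^(−0.01530 × 30.1) = 0.6309
Before dose 6, 5 doses have been given (aged 1τ, 2τ, 3τ, 4τ, 5τ).
C_trough = C₀ × (r + r² + … + r^5) = C₀ × r(1−r^5)/(1−r)
        = 4.047 × 0.6309 × (1 − 0.09995) / (1 − 0.6309) = 6.226 mg/L

6.2 mg/L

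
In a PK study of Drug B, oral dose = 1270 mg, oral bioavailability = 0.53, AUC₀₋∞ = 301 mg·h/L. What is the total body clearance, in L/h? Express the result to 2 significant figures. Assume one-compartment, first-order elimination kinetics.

CL = F·Dose / AUC = 0.53 × 1270 / 301 = 2.236 L/h

2.2 L/h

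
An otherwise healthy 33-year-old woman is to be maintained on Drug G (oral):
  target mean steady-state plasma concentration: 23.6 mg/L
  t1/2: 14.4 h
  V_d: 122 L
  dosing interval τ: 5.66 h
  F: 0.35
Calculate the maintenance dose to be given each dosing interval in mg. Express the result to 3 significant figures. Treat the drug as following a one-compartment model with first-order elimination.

k = ln2 / t½ = 0.693147 / 14.4 = 0.04814 h⁻¹
CL = k × Vd = 0.04814 × 122 = 5.873 L/h
At steady state, F × (Dose/τ) = Css × CL.
Dose = Css × CL × τ / F = 23.6 × 5.873 × 5.66 / 0.35 = 2241 mg

2240 mg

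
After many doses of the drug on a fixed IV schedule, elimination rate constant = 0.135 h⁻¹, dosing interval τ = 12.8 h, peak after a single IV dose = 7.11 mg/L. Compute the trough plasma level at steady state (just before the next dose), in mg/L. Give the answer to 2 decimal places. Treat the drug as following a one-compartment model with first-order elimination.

1.54 mg/L

e^(−kτ) = e^(−0.1350 × 12.8) = 0.1776
Accumulation ratio R = 1 / (1 − e^(−kτ)) = 1 / (1 − 0.1776) = 1.216
Steady-state trough = C₀ × R × e^(−kτ) = 7.11 × 1.216 × 0.1776 = 1.535 mg/L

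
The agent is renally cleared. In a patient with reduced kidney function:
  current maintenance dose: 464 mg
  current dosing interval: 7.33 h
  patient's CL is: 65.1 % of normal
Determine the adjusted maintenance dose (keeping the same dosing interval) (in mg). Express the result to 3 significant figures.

302 mg

To keep the same average steady-state level, dosing rate must scale with clearance.
CL ratio = 65.1 / 100 = 0.6510
New dose (same interval) = 464 × 0.6510 = 302.1 mg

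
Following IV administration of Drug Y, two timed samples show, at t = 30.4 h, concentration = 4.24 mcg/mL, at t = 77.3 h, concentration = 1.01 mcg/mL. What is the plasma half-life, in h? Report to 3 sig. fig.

k = ln(C₁/C₂) / (t₂ − t₁) = ln(4.24/1.01) / (77.3 − 30.4)
  = 1.435 / 46.90 = 0.03060 h⁻¹
t½ = ln2 / k = 0.693147 / 0.03060 = 22.65 h

22.7 h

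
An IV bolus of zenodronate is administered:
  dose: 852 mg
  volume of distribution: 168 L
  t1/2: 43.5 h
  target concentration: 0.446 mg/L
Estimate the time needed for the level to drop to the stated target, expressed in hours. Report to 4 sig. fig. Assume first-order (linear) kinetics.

C₀ = Dose / Vd = 852.0 / 168 = 5.071 mg/L
k = ln2 / t½ = 0.693147 / 43.5 = 0.01593 h⁻¹
t = ln(C₀ / C) / k = ln(5.071 / 0.446) / 0.01593
  = ln(11.37) / 0.01593 = 2.431 / 0.01593 = 152.6 h

152.6 h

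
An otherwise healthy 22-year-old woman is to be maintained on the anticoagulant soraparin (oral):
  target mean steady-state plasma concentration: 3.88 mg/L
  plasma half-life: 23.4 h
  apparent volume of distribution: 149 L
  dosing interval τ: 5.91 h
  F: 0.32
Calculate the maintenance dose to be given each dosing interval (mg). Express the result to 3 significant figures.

316 mg

k = ln2 / t½ = 0.693147 / 23.4 = 0.02962 h⁻¹
CL = k × Vd = 0.02962 × 149 = 4.413 L/h
At steady state, F × (Dose/τ) = Css × CL.
Dose = Css × CL × τ / F = 3.88 × 4.413 × 5.91 / 0.32 = 316.2 mg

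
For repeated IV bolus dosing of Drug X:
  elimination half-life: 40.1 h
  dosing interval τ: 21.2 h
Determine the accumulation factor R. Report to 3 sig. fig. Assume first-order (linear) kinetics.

k = ln2 / t½ = 0.693147 / 40.1 = 0.01729 h⁻¹
e^(−kτ) = e^(−0.01729 × 21.2) = 0.6931
Accumulation ratio R = 1 / (1 − e^(−kτ)) = 1 / (1 − 0.6931) = 3.258

3.26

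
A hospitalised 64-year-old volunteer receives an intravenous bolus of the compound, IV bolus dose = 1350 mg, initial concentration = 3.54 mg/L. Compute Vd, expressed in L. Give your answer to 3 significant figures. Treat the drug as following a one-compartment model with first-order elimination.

381 L

Vd = Dose / C₀ = 1350 / 3.54 = 381.4 L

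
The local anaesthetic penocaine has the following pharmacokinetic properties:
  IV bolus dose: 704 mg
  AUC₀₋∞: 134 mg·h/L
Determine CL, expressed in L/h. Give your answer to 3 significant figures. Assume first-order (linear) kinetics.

5.25 L/h

CL = Dose / AUC = 704 / 134 = 5.254 L/h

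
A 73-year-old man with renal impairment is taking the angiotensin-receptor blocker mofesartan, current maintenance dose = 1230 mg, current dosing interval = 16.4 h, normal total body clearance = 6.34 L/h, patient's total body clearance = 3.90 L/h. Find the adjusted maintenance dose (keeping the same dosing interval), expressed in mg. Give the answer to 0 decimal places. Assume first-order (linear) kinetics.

757 mg

To keep the same average steady-state level, dosing rate must scale with clearance.
CL ratio = 3.90 / 6.34 = 0.6151
New dose (same interval) = 1230 × 0.6151 = 756.6 mg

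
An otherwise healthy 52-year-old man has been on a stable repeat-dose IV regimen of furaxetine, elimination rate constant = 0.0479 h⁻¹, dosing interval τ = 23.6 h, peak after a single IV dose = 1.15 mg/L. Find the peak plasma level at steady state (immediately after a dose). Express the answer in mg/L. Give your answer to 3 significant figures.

e^(−kτ) = e^(−0.04790 × 23.6) = 0.3229
Accumulation ratio R = 1 / (1 − e^(−kτ)) = 1 / (1 − 0.3229) = 1.477
Steady-state peak = C₀ × R = 1.15 × 1.477 = 1.699 mg/L

1.70 mg/L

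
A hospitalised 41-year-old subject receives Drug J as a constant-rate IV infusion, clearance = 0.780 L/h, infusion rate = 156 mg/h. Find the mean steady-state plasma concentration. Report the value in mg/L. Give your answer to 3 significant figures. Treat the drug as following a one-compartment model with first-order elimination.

200 mg/L

At steady state Css = R₀ / CL = 156 / 0.7800 = 200.0 mg/L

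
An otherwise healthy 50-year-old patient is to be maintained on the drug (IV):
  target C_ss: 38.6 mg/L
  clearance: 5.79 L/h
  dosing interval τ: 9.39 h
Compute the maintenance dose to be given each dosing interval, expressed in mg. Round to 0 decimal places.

2099 mg

At steady state, Dose/τ = Css × CL.
Dose = Css × CL × τ = 38.6 × 5.790 × 9.39 = 2099 mg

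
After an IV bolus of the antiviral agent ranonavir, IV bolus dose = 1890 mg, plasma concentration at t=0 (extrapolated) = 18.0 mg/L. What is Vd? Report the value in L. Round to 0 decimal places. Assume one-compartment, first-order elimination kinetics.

105 L

Vd = Dose / C₀ = 1890 / 18.0 = 105.0 L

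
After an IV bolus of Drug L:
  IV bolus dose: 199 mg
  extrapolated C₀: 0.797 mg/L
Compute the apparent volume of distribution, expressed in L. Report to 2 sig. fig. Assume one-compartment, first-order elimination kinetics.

250 L

Vd = Dose / C₀ = 199.0 / 0.797 = 249.7 L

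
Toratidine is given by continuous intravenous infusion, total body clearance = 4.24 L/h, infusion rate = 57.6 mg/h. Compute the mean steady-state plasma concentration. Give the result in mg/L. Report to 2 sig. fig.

At steady state Css = R₀ / CL = 57.6 / 4.240 = 13.58 mg/L

14 mg/L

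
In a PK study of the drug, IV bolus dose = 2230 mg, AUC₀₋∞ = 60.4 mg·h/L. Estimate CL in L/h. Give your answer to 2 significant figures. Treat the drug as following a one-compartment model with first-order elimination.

CL = Dose / AUC = 2230 / 60.4 = 36.92 L/h

37 L/h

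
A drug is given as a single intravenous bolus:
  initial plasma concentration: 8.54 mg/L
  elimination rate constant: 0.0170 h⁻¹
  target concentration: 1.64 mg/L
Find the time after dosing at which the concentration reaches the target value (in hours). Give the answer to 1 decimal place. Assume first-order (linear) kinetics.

97.1 h

t = ln(C₀ / C) / k = ln(8.540 / 1.64) / 0.01700
  = ln(5.207) / 0.01700 = 1.650 / 0.01700 = 97.06 h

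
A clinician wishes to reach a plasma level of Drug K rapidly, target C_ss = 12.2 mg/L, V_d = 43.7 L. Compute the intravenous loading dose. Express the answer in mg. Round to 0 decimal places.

533 mg

LD = Css × Vd = 12.2 × 43.7 = 533.1 mg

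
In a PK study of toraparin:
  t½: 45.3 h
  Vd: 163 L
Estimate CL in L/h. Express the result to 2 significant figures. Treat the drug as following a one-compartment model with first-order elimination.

2.5 L/h

k = ln2 / t½ = 0.693147 / 45.3 = 0.01530 h⁻¹
CL = k × Vd = 0.01530 × 163 = 2.494 L/h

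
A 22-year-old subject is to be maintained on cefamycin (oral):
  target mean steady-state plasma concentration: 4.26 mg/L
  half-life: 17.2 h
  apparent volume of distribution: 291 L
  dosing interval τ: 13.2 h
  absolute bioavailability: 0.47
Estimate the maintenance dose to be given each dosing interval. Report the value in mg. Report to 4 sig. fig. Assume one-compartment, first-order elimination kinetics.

k = ln2 / t½ = 0.693147 / 17.2 = 0.04030 h⁻¹
CL = k × Vd = 0.04030 × 291 = 11.73 L/h
At steady state, F × (Dose/τ) = Css × CL.
Dose = Css × CL × τ / F = 4.26 × 11.73 × 13.2 / 0.47 = 1403 mg

1403 mg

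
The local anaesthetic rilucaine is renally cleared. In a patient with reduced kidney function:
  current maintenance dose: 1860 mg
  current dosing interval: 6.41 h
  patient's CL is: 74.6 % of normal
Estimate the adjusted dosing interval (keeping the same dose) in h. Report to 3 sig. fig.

8.59 h

To keep the same average steady-state level, dosing rate must scale with clearance.
CL ratio = 74.6 / 100 = 0.7460
New interval (same dose) = 6.41 / 0.7460 = 8.592 h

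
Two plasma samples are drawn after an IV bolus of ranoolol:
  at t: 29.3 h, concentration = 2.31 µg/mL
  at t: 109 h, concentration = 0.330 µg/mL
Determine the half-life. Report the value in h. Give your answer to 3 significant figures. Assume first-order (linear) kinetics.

k = ln(C₁/C₂) / (t₂ − t₁) = ln(2.31/0.330) / (109 − 29.3)
  = 1.946 / 79.70 = 0.02442 h⁻¹
t½ = ln2 / k = 0.693147 / 0.02442 = 28.38 h

28.4 h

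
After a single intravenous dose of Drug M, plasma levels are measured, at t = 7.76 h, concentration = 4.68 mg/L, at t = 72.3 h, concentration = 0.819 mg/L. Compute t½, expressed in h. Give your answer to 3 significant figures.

k = ln(C₁/C₂) / (t₂ − t₁) = ln(4.68/0.819) / (72.3 − 7.76)
  = 1.743 / 64.54 = 0.02701 h⁻¹
t½ = ln2 / k = 0.693147 / 0.02701 = 25.66 h

25.7 h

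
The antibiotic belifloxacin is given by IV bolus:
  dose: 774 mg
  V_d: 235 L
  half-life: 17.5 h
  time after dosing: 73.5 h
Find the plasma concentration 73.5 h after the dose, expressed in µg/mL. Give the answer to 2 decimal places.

0.18 µg/mL

C₀ = Dose / Vd = 774.0 / 235 = 3.294 mg/L
k = ln2 / t½ = 0.693147 / 17.5 = 0.03961 h⁻¹
C = C₀ · e^(−k·t) = 3.294 × e^(−0.03961 × 73.5)
  = 3.294 × 0.05440 = 0.1792 mg/L
(0.1792 mg/L = 0.1792 µg/mL)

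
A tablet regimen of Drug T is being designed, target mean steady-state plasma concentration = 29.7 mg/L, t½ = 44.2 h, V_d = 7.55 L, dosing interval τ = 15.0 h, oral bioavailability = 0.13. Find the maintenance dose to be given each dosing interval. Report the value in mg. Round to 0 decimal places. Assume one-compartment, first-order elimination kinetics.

k = ln2 / t½ = 0.693147 / 44.2 = 0.01568 h⁻¹
CL = k × Vd = 0.01568 × 7.55 = 0.1184 L/h
At steady state, F × (Dose/τ) = Css × CL.
Dose = Css × CL × τ / F = 29.7 × 0.1184 × 15.0 / 0.13 = 405.7 mg

406 mg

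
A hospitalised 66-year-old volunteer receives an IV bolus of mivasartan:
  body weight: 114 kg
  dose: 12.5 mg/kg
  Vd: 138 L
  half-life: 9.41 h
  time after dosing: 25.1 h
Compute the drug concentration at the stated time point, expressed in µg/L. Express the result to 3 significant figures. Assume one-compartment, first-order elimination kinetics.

Total dose = 12.5 × 114 = 1425 mg
C₀ = Dose / Vd = 1425 / 138 = 10.33 mg/L
k = ln2 / t½ = 0.693147 / 9.41 = 0.07366 h⁻¹
C = C₀ · e^(−k·t) = 10.33 × e^(−0.07366 × 25.1)
  = 10.33 × 0.1574 = 1.626 mg/L
Convert: 1.626 mg/L × 1000 = 1626 µg/L

1630 µg/L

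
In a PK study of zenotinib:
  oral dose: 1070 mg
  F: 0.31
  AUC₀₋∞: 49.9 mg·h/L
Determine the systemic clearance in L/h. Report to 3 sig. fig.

CL = F·Dose / AUC = 0.31 × 1070 / 49.9 = 6.647 L/h

6.65 L/h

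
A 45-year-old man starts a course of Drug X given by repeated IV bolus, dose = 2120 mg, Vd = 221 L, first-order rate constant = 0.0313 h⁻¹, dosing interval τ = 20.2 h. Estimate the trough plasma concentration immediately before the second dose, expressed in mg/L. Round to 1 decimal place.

C₀ per dose = Dose / Vd = 2120 / 221 = 9.593 mg/L
Fraction remaining after one interval: r = e^(−kτ) = e^(−0.03130 × 20.2) = 0.5314
Before dose 2, 1 dose has been given (aged 1τ).
C_trough = C₀ × r = 9.593 × 0.5314 = 5.098 mg/L

5.1 mg/L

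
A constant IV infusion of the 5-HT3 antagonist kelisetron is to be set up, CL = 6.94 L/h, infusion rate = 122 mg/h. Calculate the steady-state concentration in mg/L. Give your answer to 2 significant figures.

At steady state Css = R₀ / CL = 122 / 6.940 = 17.58 mg/L

18 mg/L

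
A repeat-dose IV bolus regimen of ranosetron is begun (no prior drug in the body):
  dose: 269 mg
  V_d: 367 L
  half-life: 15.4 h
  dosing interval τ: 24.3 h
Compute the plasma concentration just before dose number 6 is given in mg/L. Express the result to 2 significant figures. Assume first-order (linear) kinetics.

0.37 mg/L

C₀ per dose = Dose / Vd = 269 / 367 = 0.7330 mg/L
k = ln2 / t½ = 0.693147 / 15.4 = 0.04501 h⁻¹
Fraction remaining after one interval: r = e^(−kτ) = e^(−0.04501 × 24.3) = 0.3350
Before dose 6, 5 doses have been given (aged 1τ, 2τ, 3τ, 4τ, 5τ).
C_trough = C₀ × (r + r² + … + r^5) = C₀ × r(1−r^5)/(1−r)
        = 0.7330 × 0.3350 × (1 − 0.004219) / (1 − 0.3350) = 0.3677 mg/L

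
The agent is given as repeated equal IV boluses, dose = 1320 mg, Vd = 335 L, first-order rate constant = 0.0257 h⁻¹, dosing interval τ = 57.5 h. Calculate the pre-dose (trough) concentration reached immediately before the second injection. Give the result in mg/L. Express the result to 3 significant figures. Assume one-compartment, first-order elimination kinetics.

0.899 mg/L

C₀ per dose = Dose / Vd = 1320 / 335 = 3.940 mg/L
Fraction remaining after one interval: r = e^(−kτ) = e^(−0.02570 × 57.5) = 0.2282
Before dose 2, 1 dose has been given (aged 1τ).
C_trough = C₀ × r = 3.940 × 0.2282 = 0.8991 mg/L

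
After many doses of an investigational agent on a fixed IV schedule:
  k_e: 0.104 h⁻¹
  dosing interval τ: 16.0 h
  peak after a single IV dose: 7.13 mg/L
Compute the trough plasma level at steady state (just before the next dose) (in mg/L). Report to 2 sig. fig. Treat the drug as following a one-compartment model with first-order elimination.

e^(−kτ) = e^(−0.1040 × 16.0) = 0.1894
Accumulation ratio R = 1 / (1 − e^(−kτ)) = 1 / (1 − 0.1894) = 1.234
Steady-state trough = C₀ × R × e^(−kτ) = 7.13 × 1.234 × 0.1894 = 1.666 mg/L

1.7 mg/L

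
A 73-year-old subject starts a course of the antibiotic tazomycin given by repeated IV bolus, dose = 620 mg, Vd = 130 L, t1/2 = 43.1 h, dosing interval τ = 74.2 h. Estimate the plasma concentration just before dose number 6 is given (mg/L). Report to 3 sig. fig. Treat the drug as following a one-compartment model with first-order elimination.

C₀ per dose = Dose / Vd = 620 / 130 = 4.769 mg/L
k = ln2 / t½ = 0.693147 / 43.1 = 0.01608 h⁻¹
Fraction remaining after one interval: r = e^(−kτ) = e^(−0.01608 × 74.2) = 0.3033
Before dose 6, 5 doses have been given (aged 1τ, 2τ, 3τ, 4τ, 5τ).
C_trough = C₀ × (r + r² + … + r^5) = C₀ × r(1−r^5)/(1−r)
        = 4.769 × 0.3033 × (1 − 0.002567) / (1 − 0.3033) = 2.071 mg/L

2.07 mg/L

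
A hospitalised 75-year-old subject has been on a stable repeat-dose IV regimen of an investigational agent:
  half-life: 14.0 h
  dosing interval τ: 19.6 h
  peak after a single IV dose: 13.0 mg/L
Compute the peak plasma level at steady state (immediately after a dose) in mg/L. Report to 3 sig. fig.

k = ln2 / t½ = 0.693147 / 14.0 = 0.04951 h⁻¹
e^(−kτ) = e^(−0.04951 × 19.6) = 0.3789
Accumulation ratio R = 1 / (1 − e^(−kτ)) = 1 / (1 − 0.3789) = 1.610
Steady-state peak = C₀ × R = 13.0 × 1.610 = 20.93 mg/L

20.9 mg/L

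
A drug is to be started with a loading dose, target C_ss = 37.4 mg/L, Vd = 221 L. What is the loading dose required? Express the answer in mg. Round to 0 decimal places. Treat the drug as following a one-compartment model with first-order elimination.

8265 mg

LD = Css × Vd = 37.4 × 221 = 8265 mg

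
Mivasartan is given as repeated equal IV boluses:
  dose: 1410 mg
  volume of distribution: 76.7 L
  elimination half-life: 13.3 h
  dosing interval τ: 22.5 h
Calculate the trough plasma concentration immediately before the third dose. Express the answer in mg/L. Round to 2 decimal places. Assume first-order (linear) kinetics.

C₀ per dose = Dose / Vd = 1410 / 76.7 = 18.38 mg/L
k = ln2 / t½ = 0.693147 / 13.3 = 0.05212 h⁻¹
Fraction remaining after one interval: r = e^(−kτ) = e^(−0.05212 × 22.5) = 0.3095
Before dose 3, 2 doses have been given (aged 1τ, 2τ).
C_trough = C₀ × (r + r²) = 18.38 × (0.3095 + 0.09579) = 7.449 mg/L

7.45 mg/L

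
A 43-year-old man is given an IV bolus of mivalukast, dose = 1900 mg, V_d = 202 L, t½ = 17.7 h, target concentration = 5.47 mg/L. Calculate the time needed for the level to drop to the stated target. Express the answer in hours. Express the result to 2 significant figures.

14 h

C₀ = Dose / Vd = 1900 / 202 = 9.406 mg/L
k = ln2 / t½ = 0.693147 / 17.7 = 0.03916 h⁻¹
t = ln(C₀ / C) / k = ln(9.406 / 5.47) / 0.03916
  = ln(1.720) / 0.03916 = 0.5423 / 0.03916 = 13.85 h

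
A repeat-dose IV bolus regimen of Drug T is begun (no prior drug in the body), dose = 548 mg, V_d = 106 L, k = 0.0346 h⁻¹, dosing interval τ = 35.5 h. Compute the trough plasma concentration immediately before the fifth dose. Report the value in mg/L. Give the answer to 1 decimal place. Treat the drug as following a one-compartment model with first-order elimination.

2.1 mg/L

C₀ per dose = Dose / Vd = 548 / 106 = 5.170 mg/L
Fraction remaining after one interval: r = e^(−kτ) = e^(−0.03460 × 35.5) = 0.2928
Before dose 5, 4 doses have been given (aged 1τ, 2τ, 3τ, 4τ).
C_trough = C₀ × (r + r² + … + r^4) = C₀ × r(1−r^4)/(1−r)
        = 5.170 × 0.2928 × (1 − 0.007350) / (1 − 0.2928) = 2.125 mg/L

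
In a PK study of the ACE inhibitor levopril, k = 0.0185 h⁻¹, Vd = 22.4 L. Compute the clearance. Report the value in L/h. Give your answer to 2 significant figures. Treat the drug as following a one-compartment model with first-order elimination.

CL = k × Vd = 0.0185 × 22.4 = 0.4144 L/h

0.41 L/h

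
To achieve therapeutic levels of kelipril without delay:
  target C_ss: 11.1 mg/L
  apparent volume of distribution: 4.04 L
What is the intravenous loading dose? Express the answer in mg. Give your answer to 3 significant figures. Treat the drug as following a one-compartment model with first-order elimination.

LD = Css × Vd = 11.1 × 4.04 = 44.84 mg

44.8 mg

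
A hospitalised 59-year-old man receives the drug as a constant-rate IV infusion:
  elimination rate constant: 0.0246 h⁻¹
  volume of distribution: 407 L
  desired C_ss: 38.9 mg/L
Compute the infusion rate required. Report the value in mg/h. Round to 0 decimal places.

CL = k × Vd = 0.02460 × 407 = 10.01 L/h
At steady state, infusion rate R₀ = Css × CL = 38.9 × 10.01 = 389.4 mg/h

389 mg/h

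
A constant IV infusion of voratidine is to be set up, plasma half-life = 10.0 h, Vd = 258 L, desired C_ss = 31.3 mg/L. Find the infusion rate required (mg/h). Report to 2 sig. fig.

560 mg/h

k = ln2 / t½ = 0.693147 / 10.0 = 0.06931 h⁻¹
CL = k × Vd = 0.06931 × 258 = 17.88 L/h
At steady state, infusion rate R₀ = Css × CL = 31.3 × 17.88 = 559.6 mg/h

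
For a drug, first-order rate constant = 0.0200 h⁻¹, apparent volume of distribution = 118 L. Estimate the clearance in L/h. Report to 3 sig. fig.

2.36 L/h

CL = k × Vd = 0.0200 × 118 = 2.360 L/h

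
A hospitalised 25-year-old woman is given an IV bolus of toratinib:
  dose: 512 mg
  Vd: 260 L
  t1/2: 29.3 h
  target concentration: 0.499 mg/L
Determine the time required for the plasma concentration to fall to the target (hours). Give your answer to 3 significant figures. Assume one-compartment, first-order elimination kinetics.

C₀ = Dose / Vd = 512.0 / 260 = 1.969 mg/L
k = ln2 / t½ = 0.693147 / 29.3 = 0.02366 h⁻¹
t = ln(C₀ / C) / k = ln(1.969 / 0.499) / 0.02366
  = ln(3.946) / 0.02366 = 1.373 / 0.02366 = 58.03 h

58.0 h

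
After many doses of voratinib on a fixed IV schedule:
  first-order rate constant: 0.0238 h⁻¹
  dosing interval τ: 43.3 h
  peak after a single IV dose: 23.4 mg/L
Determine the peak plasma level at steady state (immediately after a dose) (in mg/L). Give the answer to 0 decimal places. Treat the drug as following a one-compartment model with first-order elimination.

e^(−kτ) = e^(−0.02380 × 43.3) = 0.3568
Accumulation ratio R = 1 / (1 − e^(−kτ)) = 1 / (1 − 0.3568) = 1.555
Steady-state peak = C₀ × R = 23.4 × 1.555 = 36.39 mg/L

36 mg/L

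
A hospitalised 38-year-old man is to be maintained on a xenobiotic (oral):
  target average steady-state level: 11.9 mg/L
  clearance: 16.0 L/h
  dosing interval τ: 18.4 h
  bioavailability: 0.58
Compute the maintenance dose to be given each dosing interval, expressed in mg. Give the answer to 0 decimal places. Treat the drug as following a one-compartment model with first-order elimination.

At steady state, F × (Dose/τ) = Css × CL.
Dose = Css × CL × τ / F = 11.9 × 16.00 × 18.4 / 0.58 = 6040 mg

6040 mg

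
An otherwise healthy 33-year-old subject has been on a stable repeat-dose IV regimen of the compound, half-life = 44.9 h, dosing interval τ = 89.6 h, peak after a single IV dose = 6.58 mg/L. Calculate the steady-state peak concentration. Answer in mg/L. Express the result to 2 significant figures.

k = ln2 / t½ = 0.693147 / 44.9 = 0.01544 h⁻¹
e^(−kτ) = e^(−0.01544 × 89.6) = 0.2507
Accumulation ratio R = 1 / (1 − e^(−kτ)) = 1 / (1 − 0.2507) = 1.335
Steady-state peak = C₀ × R = 6.58 × 1.335 = 8.784 mg/L

8.8 mg/L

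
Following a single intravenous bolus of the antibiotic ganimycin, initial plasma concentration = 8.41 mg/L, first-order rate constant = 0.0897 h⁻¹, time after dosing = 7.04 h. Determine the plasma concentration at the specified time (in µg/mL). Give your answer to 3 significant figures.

C = C₀ · e^(−k·t) = 8.410 × e^(−0.08970 × 7.04)
  = 8.410 × 0.5318 = 4.472 mg/L
(4.472 mg/L = 4.472 µg/mL)

4.47 µg/mL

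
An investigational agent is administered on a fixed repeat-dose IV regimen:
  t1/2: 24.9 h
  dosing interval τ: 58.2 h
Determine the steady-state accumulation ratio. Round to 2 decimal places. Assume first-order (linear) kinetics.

k = ln2 / t½ = 0.693147 / 24.9 = 0.02784 h⁻¹
e^(−kτ) = e^(−0.02784 × 58.2) = 0.1978
Accumulation ratio R = 1 / (1 − e^(−kτ)) = 1 / (1 − 0.1978) = 1.247

1.25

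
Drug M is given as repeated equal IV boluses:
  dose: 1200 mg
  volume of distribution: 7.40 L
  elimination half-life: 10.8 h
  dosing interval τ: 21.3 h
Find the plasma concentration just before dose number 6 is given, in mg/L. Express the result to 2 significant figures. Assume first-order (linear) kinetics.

C₀ per dose = Dose / Vd = 1200 / 7.40 = 162.2 mg/L
k = ln2 / t½ = 0.693147 / 10.8 = 0.06418 h⁻¹
Fraction remaining after one interval: r = e^(−kτ) = e^(−0.06418 × 21.3) = 0.2549
Before dose 6, 5 doses have been given (aged 1τ, 2τ, 3τ, 4τ, 5τ).
C_trough = C₀ × (r + r² + … + r^5) = C₀ × r(1−r^5)/(1−r)
        = 162.2 × 0.2549 × (1 − 0.001076) / (1 − 0.2549) = 55.43 mg/L

55 mg/L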